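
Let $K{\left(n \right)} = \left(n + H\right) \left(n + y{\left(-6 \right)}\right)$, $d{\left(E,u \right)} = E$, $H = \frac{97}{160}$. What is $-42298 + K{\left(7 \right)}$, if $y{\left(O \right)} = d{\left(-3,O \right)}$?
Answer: $- \frac{1690703}{40} \approx -42268.0$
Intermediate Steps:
$H = \frac{97}{160}$ ($H = 97 \cdot \frac{1}{160} = \frac{97}{160} \approx 0.60625$)
$y{\left(O \right)} = -3$
$K{\left(n \right)} = \left(-3 + n\right) \left(\frac{97}{160} + n\right)$ ($K{\left(n \right)} = \left(n + \frac{97}{160}\right) \left(n - 3\right) = \left(\frac{97}{160} + n\right) \left(-3 + n\right) = \left(-3 + n\right) \left(\frac{97}{160} + n\right)$)
$-42298 + K{\left(7 \right)} = -42298 - \left(\frac{743}{40} - 49\right) = -42298 - - \frac{1217}{40} = -42298 + \frac{1217}{40} = - \frac{1690703}{40}$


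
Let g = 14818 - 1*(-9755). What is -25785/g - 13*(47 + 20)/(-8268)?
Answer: -4917623/5209476 ≈ -0.94398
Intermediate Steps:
g = 24573 (g = 14818 + 9755 = 24573)
-25785/g - 13*(47 + 20)/(-8268) = -25785/24573 - 13*(47 + 20)/(-8268) = -25785*1/24573 - 13*67*(-1/8268) = -8595/8191 - 871*(-1/8268) = -8595/8191 + 67/636 = -4917623/5209476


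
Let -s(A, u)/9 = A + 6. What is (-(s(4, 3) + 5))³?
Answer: 614125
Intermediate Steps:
s(A, u) = -54 - 9*A (s(A, u) = -9*(A + 6) = -9*(6 + A) = -54 - 9*A)
(-(s(4, 3) + 5))³ = (-((-54 - 9*4) + 5))³ = (-((-54 - 36) + 5))³ = (-(-90 + 5))³ = (-1*(-85))³ = 85³ = 614125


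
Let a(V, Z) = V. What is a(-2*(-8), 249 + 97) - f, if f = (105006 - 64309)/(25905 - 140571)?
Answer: 1875353/114666 ≈ 16.355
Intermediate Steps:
f = -40697/114666 (f = 40697/(-114666) = 40697*(-1/114666) = -40697/114666 ≈ -0.35492)
a(-2*(-8), 249 + 97) - f = -2*(-8) - 1*(-40697/114666) = 16 + 40697/114666 = 1875353/114666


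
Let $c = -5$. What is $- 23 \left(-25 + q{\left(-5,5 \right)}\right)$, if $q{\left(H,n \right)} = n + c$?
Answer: $575$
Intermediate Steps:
$q{\left(H,n \right)} = -5 + n$ ($q{\left(H,n \right)} = n - 5 = -5 + n$)
$- 23 \left(-25 + q{\left(-5,5 \right)}\right) = - 23 \left(-25 + \left(-5 + 5\right)\right) = - 23 \left(-25 + 0\right) = \left(-23\right) \left(-25\right) = 575$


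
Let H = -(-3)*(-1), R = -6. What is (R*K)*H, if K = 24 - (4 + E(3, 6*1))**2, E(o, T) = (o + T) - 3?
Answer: -1368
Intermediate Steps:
E(o, T) = -3 + T + o (E(o, T) = (T + o) - 3 = -3 + T + o)
K = -76 (K = 24 - (4 + (-3 + 6*1 + 3))**2 = 24 - (4 + (-3 + 6 + 3))**2 = 24 - (4 + 6)**2 = 24 - 1*10**2 = 24 - 1*100 = 24 - 100 = -76)
H = -3 (H = -1*3 = -3)
(R*K)*H = -6*(-76)*(-3) = 456*(-3) = -1368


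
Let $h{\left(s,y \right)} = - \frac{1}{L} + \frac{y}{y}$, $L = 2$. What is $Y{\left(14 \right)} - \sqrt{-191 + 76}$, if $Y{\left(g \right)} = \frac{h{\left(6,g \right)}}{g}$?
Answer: $\frac{1}{28} - i \sqrt{115} \approx 0.035714 - 10.724 i$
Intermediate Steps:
$h{\left(s,y \right)} = \frac{1}{2}$ ($h{\left(s,y \right)} = - \frac{1}{2} + \frac{y}{y} = \left(-1\right) \frac{1}{2} + 1 = - \frac{1}{2} + 1 = \frac{1}{2}$)
$Y{\left(g \right)} = \frac{1}{2 g}$
$Y{\left(14 \right)} - \sqrt{-191 + 76} = \frac{1}{2 \cdot 14} - \sqrt{-191 + 76} = \frac{1}{2} \cdot \frac{1}{14} - \sqrt{-115} = \frac{1}{28} - i \sqrt{115}$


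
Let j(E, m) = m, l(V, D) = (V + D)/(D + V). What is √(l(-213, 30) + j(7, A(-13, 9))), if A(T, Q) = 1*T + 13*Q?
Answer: √105 ≈ 10.247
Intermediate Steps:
l(V, D) = 1 (l(V, D) = (D + V)/(D + V) = 1)
A(T, Q) = T + 13*Q
√(l(-213, 30) + j(7, A(-13, 9))) = √(1 + (-13 + 13*9)) = √(1 + (-13 + 117)) = √(1 + 104) = √105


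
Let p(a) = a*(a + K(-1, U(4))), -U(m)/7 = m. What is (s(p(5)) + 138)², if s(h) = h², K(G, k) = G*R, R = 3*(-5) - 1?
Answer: 124612569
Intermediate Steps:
U(m) = -7*m
R = -16 (R = -15 - 1 = -16)
K(G, k) = -16*G (K(G, k) = G*(-16) = -16*G)
p(a) = a*(16 + a) (p(a) = a*(a - 16*(-1)) = a*(a + 16) = a*(16 + a))
(s(p(5)) + 138)² = ((5*(16 + 5))² + 138)² = ((5*21)² + 138)² = (105² + 138)² = (11025 + 138)² = 11163² = 124612569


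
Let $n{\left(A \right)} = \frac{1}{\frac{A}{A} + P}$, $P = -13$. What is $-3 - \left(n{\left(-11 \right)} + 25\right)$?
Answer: $- \frac{335}{12} \approx -27.917$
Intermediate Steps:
$n{\left(A \right)} = - \frac{1}{12}$ ($n{\left(A \right)} = \frac{1}{\frac{A}{A} - 13} = \frac{1}{1 - 13} = \frac{1}{-12} = - \frac{1}{12}$)
$-3 - \left(n{\left(-11 \right)} + 25\right) = -3 - \left(- \frac{1}{12} + 25\right) = -3 - \frac{299}{12} = - \frac{335}{12}$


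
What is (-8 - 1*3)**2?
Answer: 121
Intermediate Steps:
(-8 - 1*3)**2 = (-8 - 3)**2 = (-11)**2 = 121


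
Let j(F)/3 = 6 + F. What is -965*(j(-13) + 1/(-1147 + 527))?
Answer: 2513053/124 ≈ 20267.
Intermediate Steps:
j(F) = 18 + 3*F (j(F) = 3*(6 + F) = 18 + 3*F)
-965*(j(-13) + 1/(-1147 + 527)) = -965*((18 + 3*(-13)) + 1/(-1147 + 527)) = -965*((18 - 39) + 1/(-620)) = -965*(-21 - 1/620) = -965*(-13021/620) = 2513053/124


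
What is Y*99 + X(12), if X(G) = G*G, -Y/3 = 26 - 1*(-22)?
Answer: -14112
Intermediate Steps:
Y = -144 (Y = -3*(26 - 1*(-22)) = -3*(26 + 22) = -3*48 = -144)
X(G) = G²
Y*99 + X(12) = -144*99 + 12² = -14256 + 144 = -14112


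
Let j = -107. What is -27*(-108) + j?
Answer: 2809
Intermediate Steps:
-27*(-108) + j = -27*(-108) - 107 = 2916 - 107 = 2809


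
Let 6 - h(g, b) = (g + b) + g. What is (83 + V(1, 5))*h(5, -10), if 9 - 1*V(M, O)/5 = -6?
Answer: 948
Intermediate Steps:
h(g, b) = 6 - b - 2*g (h(g, b) = 6 - ((g + b) + g) = 6 - ((b + g) + g) = 6 - (b + 2*g) = 6 + (-b - 2*g) = 6 - b - 2*g)
V(M, O) = 75 (V(M, O) = 45 - 5*(-6) = 45 + 30 = 75)
(83 + V(1, 5))*h(5, -10) = (83 + 75)*(6 - 1*(-10) - 2*5) = 158*(6 + 10 - 10) = 158*6 = 948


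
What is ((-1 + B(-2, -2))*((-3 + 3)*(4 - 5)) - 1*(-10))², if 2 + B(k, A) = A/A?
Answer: 100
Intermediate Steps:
B(k, A) = -1 (B(k, A) = -2 + A/A = -2 + 1 = -1)
((-1 + B(-2, -2))*((-3 + 3)*(4 - 5)) - 1*(-10))² = ((-1 - 1)*((-3 + 3)*(4 - 5)) - 1*(-10))² = (-0*(-1) + 10)² = (-2*0 + 10)² = (0 + 10)² = 10² = 100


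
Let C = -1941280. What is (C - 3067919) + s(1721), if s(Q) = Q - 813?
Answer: -5008291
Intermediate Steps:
s(Q) = -813 + Q
(C - 3067919) + s(1721) = (-1941280 - 3067919) + (-813 + 1721) = -5009199 + 908 = -5008291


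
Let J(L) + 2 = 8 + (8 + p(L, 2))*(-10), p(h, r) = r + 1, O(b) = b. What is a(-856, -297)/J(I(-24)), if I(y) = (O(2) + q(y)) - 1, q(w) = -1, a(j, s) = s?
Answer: 297/104 ≈ 2.8558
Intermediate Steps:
p(h, r) = 1 + r
I(y) = 0 (I(y) = (2 - 1) - 1 = 1 - 1 = 0)
J(L) = -104 (J(L) = -2 + (8 + (8 + (1 + 2))*(-10)) = -2 + (8 + (8 + 3)*(-10)) = -2 + (8 + 11*(-10)) = -2 + (8 - 110) = -2 - 102 = -104)
a(-856, -297)/J(I(-24)) = -297/(-104) = -297*(-1/104) = 297/104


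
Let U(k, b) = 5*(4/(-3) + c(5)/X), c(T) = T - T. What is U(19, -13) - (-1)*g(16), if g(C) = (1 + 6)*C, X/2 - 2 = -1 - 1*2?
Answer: 316/3 ≈ 105.33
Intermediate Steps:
c(T) = 0
X = -2 (X = 4 + 2*(-1 - 1*2) = 4 + 2*(-1 - 2) = 4 + 2*(-3) = 4 - 6 = -2)
g(C) = 7*C
U(k, b) = -20/3 (U(k, b) = 5*(4/(-3) + 0/(-2)) = 5*(4*(-⅓) + 0*(-½)) = 5*(-4/3 + 0) = 5*(-4/3) = -20/3)
U(19, -13) - (-1)*g(16) = -20/3 - (-1)*7*16 = -20/3 - (-1)*112 = -20/3 - 1*(-112) = -20/3 + 112 = 316/3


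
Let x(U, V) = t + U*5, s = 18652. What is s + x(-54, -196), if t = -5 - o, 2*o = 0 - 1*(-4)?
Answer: 18375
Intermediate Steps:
o = 2 (o = (0 - 1*(-4))/2 = (0 + 4)/2 = (½)*4 = 2)
t = -7 (t = -5 - 1*2 = -5 - 2 = -7)
x(U, V) = -7 + 5*U (x(U, V) = -7 + U*5 = -7 + 5*U)
s + x(-54, -196) = 18652 + (-7 + 5*(-54)) = 18652 + (-7 - 270) = 18652 - 277 = 18375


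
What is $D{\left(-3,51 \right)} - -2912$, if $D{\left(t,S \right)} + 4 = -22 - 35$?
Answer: $2851$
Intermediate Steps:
$D{\left(t,S \right)} = -61$ ($D{\left(t,S \right)} = -4 - 57 = -61$)
$D{\left(-3,51 \right)} - -2912 = -61 - -2912 = -61 + 2912 = 2851$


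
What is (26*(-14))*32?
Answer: -11648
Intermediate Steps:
(26*(-14))*32 = -364*32 = -11648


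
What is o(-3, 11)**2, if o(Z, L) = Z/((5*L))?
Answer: 9/3025 ≈ 0.0029752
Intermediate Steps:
o(Z, L) = Z/(5*L) (o(Z, L) = Z*(1/(5*L)) = Z/(5*L))
o(-3, 11)**2 = ((1/5)*(-3)/11)**2 = ((1/5)*(-3)*(1/11))**2 = (-3/55)**2 = 9/3025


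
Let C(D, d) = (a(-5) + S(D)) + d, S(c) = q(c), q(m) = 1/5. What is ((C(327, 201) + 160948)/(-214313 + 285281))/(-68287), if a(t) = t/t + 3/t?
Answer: -201437/6057739770 ≈ -3.3253e-5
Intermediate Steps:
q(m) = ⅕
S(c) = ⅕
a(t) = 1 + 3/t
C(D, d) = ⅗ + d (C(D, d) = ((3 - 5)/(-5) + ⅕) + d = (-⅕*(-2) + ⅕) + d = (⅖ + ⅕) + d = ⅗ + d)
((C(327, 201) + 160948)/(-214313 + 285281))/(-68287) = (((⅗ + 201) + 160948)/(-214313 + 285281))/(-68287) = ((1008/5 + 160948)/70968)*(-1/68287) = ((805748/5)*(1/70968))*(-1/68287) = (201437/88710)*(-1/68287) = -201437/6057739770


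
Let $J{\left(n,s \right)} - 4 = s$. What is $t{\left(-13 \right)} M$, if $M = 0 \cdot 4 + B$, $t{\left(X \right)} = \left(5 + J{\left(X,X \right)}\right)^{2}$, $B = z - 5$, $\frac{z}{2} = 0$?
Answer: $-80$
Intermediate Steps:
$z = 0$ ($z = 2 \cdot 0 = 0$)
$J{\left(n,s \right)} = 4 + s$
$B = -5$ ($B = 0 - 5 = -5$)
$t{\left(X \right)} = \left(9 + X\right)^{2}$ ($t{\left(X \right)} = \left(5 + \left(4 + X\right)\right)^{2} = \left(9 + X\right)^{2}$)
$M = -5$ ($M = 0 \cdot 4 - 5 = 0 - 5 = -5$)
$t{\left(-13 \right)} M = \left(9 - 13\right)^{2} \left(-5\right) = \left(-4\right)^{2} \left(-5\right) = 16 \left(-5\right) = -80$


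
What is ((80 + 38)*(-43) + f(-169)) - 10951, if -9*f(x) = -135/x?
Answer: -2708240/169 ≈ -16025.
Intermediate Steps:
f(x) = 15/x (f(x) = -(-15)/x = 15/x)
((80 + 38)*(-43) + f(-169)) - 10951 = ((80 + 38)*(-43) + 15/(-169)) - 10951 = (118*(-43) + 15*(-1/169)) - 10951 = (-5074 - 15/169) - 10951 = -857521/169 - 10951 = -2708240/169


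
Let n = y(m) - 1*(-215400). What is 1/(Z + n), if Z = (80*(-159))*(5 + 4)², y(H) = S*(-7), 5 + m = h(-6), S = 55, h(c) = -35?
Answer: -1/815305 ≈ -1.2265e-6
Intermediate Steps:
m = -40 (m = -5 - 35 = -40)
y(H) = -385 (y(H) = 55*(-7) = -385)
Z = -1030320 (Z = -12720*9² = -12720*81 = -1030320)
n = 215015 (n = -385 - 1*(-215400) = -385 + 215400 = 215015)
1/(Z + n) = 1/(-1030320 + 215015) = 1/(-815305) = -1/815305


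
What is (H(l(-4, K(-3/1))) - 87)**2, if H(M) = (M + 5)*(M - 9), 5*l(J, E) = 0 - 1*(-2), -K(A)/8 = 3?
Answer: 11128896/625 ≈ 17806.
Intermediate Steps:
K(A) = -24 (K(A) = -8*3 = -24)
l(J, E) = 2/5 (l(J, E) = (0 - 1*(-2))/5 = (0 + 2)/5 = (1/5)*2 = 2/5)
H(M) = (-9 + M)*(5 + M) (H(M) = (5 + M)*(-9 + M) = (-9 + M)*(5 + M))
(H(l(-4, K(-3/1))) - 87)**2 = ((-45 + (2/5)**2 - 4*2/5) - 87)**2 = ((-45 + 4/25 - 8/5) - 87)**2 = (-1161/25 - 87)**2 = (-3336/25)**2 = 11128896/625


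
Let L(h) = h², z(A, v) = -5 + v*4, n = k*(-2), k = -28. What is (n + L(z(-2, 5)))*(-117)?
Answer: -32877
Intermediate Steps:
n = 56 (n = -28*(-2) = 56)
z(A, v) = -5 + 4*v
(n + L(z(-2, 5)))*(-117) = (56 + (-5 + 4*5)²)*(-117) = (56 + (-5 + 20)²)*(-117) = (56 + 15²)*(-117) = (56 + 225)*(-117) = 281*(-117) = -32877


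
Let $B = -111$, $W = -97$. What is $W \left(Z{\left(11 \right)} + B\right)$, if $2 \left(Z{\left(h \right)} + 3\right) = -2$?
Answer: $11155$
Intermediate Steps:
$Z{\left(h \right)} = -4$ ($Z{\left(h \right)} = -3 + \frac{1}{2} \left(-2\right) = -3 - 1 = -4$)
$W \left(Z{\left(11 \right)} + B\right) = - 97 \left(-4 - 111\right) = \left(-97\right) \left(-115\right) = 11155$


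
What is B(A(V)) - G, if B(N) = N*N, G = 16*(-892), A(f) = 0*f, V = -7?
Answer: 14272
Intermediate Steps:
A(f) = 0
G = -14272
B(N) = N**2
B(A(V)) - G = 0**2 - 1*(-14272) = 0 + 14272 = 14272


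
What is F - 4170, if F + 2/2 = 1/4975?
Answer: -20750724/4975 ≈ -4171.0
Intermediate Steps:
F = -4974/4975 (F = -1 + 1/4975 = -4974/4975 ≈ -0.99980)
F - 4170 = -4974/4975 - 4170 = -20750724/4975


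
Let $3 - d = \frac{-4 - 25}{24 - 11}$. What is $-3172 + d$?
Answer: $- \frac{41168}{13} \approx -3166.8$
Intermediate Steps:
$d = \frac{68}{13}$ ($d = 3 - \frac{-4 - 25}{24 - 11} = 3 - \frac{1}{13} \left(-29\right) = 3 - - \frac{29}{13} = 3 + \frac{29}{13} = \frac{68}{13} \approx 5.2308$)
$-3172 + d = -3172 + \frac{68}{13} = - \frac{41168}{13}$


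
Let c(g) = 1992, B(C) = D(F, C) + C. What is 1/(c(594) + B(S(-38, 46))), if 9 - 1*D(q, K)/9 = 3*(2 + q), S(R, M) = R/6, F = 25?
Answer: 3/4013 ≈ 0.00074757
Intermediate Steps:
S(R, M) = R/6 (S(R, M) = R*(⅙) = R/6)
D(q, K) = 27 - 27*q (D(q, K) = 81 - 27*(2 + q) = 81 - 9*(6 + 3*q) = 81 + (-54 - 27*q) = 27 - 27*q)
B(C) = -648 + C (B(C) = (27 - 27*25) + C = (27 - 675) + C = -648 + C)
1/(c(594) + B(S(-38, 46))) = 1/(1992 + (-648 + (⅙)*(-38))) = 1/(1992 + (-648 - 19/3)) = 1/(1992 - 1963/3) = 1/(4013/3) = 3/4013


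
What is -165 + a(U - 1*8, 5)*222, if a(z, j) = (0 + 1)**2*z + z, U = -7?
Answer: -6825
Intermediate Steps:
a(z, j) = 2*z (a(z, j) = 1**2*z + z = 1*z + z = z + z = 2*z)
-165 + a(U - 1*8, 5)*222 = -165 + (2*(-7 - 1*8))*222 = -165 + (2*(-7 - 8))*222 = -165 + (2*(-15))*222 = -165 - 30*222 = -165 - 6660 = -6825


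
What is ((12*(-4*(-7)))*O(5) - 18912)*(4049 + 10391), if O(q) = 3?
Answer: -258533760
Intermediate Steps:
((12*(-4*(-7)))*O(5) - 18912)*(4049 + 10391) = ((12*(-4*(-7)))*3 - 18912)*(4049 + 10391) = ((12*28)*3 - 18912)*14440 = (336*3 - 18912)*14440 = (1008 - 18912)*14440 = -17904*14440 = -258533760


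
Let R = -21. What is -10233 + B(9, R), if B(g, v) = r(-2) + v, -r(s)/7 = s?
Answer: -10240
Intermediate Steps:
r(s) = -7*s
B(g, v) = 14 + v (B(g, v) = -7*(-2) + v = 14 + v)
-10233 + B(9, R) = -10233 + (14 - 21) = -10233 - 7 = -10240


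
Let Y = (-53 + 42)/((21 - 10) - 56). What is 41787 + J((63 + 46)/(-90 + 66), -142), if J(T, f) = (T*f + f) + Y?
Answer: 7612229/180 ≈ 42290.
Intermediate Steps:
Y = 11/45 (Y = -11/(11 - 56) = -11/(-45) = -11*(-1/45) = 11/45 ≈ 0.24444)
J(T, f) = 11/45 + f + T*f (J(T, f) = (T*f + f) + 11/45 = (f + T*f) + 11/45 = 11/45 + f + T*f)
41787 + J((63 + 46)/(-90 + 66), -142) = 41787 + (11/45 - 142 + ((63 + 46)/(-90 + 66))*(-142)) = 41787 + (11/45 - 142 + (109/(-24))*(-142)) = 41787 + (11/45 - 142 + (109*(-1/24))*(-142)) = 41787 + (11/45 - 142 - 109/24*(-142)) = 41787 + (11/45 - 142 + 7739/12) = 41787 + 90569/180 = 7612229/180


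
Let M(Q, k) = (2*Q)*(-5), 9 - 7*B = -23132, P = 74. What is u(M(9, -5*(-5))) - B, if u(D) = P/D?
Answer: -1041604/315 ≈ -3306.7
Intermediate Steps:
B = 23141/7 (B = 9/7 - 1/7*(-23132) = 9/7 + 23132/7 = 23141/7 ≈ 3305.9)
M(Q, k) = -10*Q
u(D) = 74/D
u(M(9, -5*(-5))) - B = 74/((-10*9)) - 1*23141/7 = 74/(-90) - 23141/7 = 74*(-1/90) - 23141/7 = -37/45 - 23141/7 = -1041604/315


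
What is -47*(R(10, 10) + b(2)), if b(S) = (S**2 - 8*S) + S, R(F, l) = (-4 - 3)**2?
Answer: -1833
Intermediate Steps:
R(F, l) = 49 (R(F, l) = (-7)**2 = 49)
b(S) = S**2 - 7*S
-47*(R(10, 10) + b(2)) = -47*(49 + 2*(-7 + 2)) = -47*(49 + 2*(-5)) = -47*(49 - 10) = -47*39 = -1833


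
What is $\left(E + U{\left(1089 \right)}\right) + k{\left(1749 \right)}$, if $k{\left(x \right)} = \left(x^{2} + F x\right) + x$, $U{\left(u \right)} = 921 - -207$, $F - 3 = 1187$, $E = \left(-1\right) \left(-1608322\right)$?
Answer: $6751510$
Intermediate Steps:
$E = 1608322$
$F = 1190$ ($F = 3 + 1187 = 1190$)
$U{\left(u \right)} = 1128$ ($U{\left(u \right)} = 921 + 207 = 1128$)
$k{\left(x \right)} = x^{2} + 1191 x$ ($k{\left(x \right)} = \left(x^{2} + 1190 x\right) + x = x^{2} + 1191 x$)
$\left(E + U{\left(1089 \right)}\right) + k{\left(1749 \right)} = \left(1608322 + 1128\right) + 1749 \left(1191 + 1749\right) = 1609450 + 1749 \cdot 2940 = 1609450 + 5142060 = 6751510$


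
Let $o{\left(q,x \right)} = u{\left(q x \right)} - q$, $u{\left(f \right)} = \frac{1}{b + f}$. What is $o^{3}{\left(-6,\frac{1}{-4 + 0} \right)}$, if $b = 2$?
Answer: $\frac{85184}{343} \approx 248.35$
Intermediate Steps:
$u{\left(f \right)} = \frac{1}{2 + f}$
$o{\left(q,x \right)} = \frac{1}{2 + q x} - q$
$o^{3}{\left(-6,\frac{1}{-4 + 0} \right)} = \left(\frac{1}{2 - \frac{6}{-4 + 0}} - -6\right)^{3} = \left(\frac{1}{2 - \frac{6}{-4}} + 6\right)^{3} = \left(\frac{1}{2 - - \frac{3}{2}} + 6\right)^{3} = \left(\frac{1}{2 + \frac{3}{2}} + 6\right)^{3} = \left(\frac{1}{\frac{7}{2}} + 6\right)^{3} = \left(\frac{2}{7} + 6\right)^{3} = \left(\frac{44}{7}\right)^{3} = \frac{85184}{343}$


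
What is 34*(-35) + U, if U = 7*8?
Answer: -1134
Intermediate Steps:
U = 56
34*(-35) + U = 34*(-35) + 56 = -1190 + 56 = -1134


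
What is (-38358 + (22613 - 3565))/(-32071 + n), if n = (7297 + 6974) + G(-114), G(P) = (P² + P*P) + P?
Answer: -9655/4039 ≈ -2.3904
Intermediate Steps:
G(P) = P + 2*P² (G(P) = (P² + P²) + P = 2*P² + P = P + 2*P²)
n = 40149 (n = (7297 + 6974) - 114*(1 + 2*(-114)) = 14271 - 114*(1 - 228) = 14271 - 114*(-227) = 14271 + 25878 = 40149)
(-38358 + (22613 - 3565))/(-32071 + n) = (-38358 + (22613 - 3565))/(-32071 + 40149) = (-38358 + 19048)/8078 = -19310*1/8078 = -9655/4039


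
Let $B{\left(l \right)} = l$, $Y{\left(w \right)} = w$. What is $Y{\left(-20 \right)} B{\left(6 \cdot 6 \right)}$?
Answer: $-720$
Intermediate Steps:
$Y{\left(-20 \right)} B{\left(6 \cdot 6 \right)} = - 20 \cdot 6 \cdot 6 = \left(-20\right) 36 = -720$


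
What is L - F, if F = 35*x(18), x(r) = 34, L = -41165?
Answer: -42355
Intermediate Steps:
F = 1190 (F = 35*34 = 1190)
L - F = -41165 - 1*1190 = -41165 - 1190 = -42355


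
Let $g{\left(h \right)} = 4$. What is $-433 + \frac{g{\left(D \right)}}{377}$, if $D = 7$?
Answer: $- \frac{163237}{377} \approx -432.99$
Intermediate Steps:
$-433 + \frac{g{\left(D \right)}}{377} = -433 + \frac{4}{377} = - \frac{163237}{377}$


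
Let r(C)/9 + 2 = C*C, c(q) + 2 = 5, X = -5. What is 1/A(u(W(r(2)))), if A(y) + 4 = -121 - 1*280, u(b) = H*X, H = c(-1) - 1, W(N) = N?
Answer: -1/405 ≈ -0.0024691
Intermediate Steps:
c(q) = 3 (c(q) = -2 + 5 = 3)
r(C) = -18 + 9*C² (r(C) = -18 + 9*(C*C) = -18 + 9*C²)
H = 2 (H = 3 - 1 = 2)
u(b) = -10 (u(b) = 2*(-5) = -10)
A(y) = -405 (A(y) = -4 + (-121 - 1*280) = -4 + (-121 - 280) = -4 - 401 = -405)
1/A(u(W(r(2)))) = 1/(-405) = -1/405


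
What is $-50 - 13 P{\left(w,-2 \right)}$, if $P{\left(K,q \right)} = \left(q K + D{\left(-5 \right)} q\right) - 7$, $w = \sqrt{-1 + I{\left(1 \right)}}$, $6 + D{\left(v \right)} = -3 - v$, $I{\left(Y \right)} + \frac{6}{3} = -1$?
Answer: $-63 + 52 i \approx -63.0 + 52.0 i$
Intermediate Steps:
$I{\left(Y \right)} = -3$ ($I{\left(Y \right)} = -2 - 1 = -3$)
$D{\left(v \right)} = -9 - v$ ($D{\left(v \right)} = -6 - \left(3 + v\right) = -9 - v$)
$w = 2 i$ ($w = \sqrt{-1 - 3} = \sqrt{-4} = 2 i \approx 2.0 i$)
$P{\left(K,q \right)} = -7 - 4 q + K q$ ($P{\left(K,q \right)} = \left(q K + \left(-9 - -5\right) q\right) - 7 = \left(K q + \left(-9 + 5\right) q\right) - 7 = \left(K q - 4 q\right) - 7 = \left(- 4 q + K q\right) - 7 = -7 - 4 q + K q$)
$-50 - 13 P{\left(w,-2 \right)} = -50 - 13 \left(-7 - -8 + 2 i \left(-2\right)\right) = -50 - 13 \left(-7 + 8 - 4 i\right) = -50 - 13 \left(1 - 4 i\right) = -50 - \left(13 - 52 i\right) = -63 + 52 i$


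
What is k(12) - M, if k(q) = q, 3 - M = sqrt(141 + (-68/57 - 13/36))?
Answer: 9 + sqrt(1812239)/114 ≈ 20.809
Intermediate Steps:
M = 3 - sqrt(1812239)/114 (M = 3 - sqrt(141 + (-68/57 - 13/36)) = 3 - sqrt(141 - 1063/684) = 3 - sqrt(95381/684) = 3 - sqrt(1812239)/114 ≈ -8.8087)
k(12) - M = 12 - (3 - sqrt(1812239)/114) = 12 + (-3 + sqrt(1812239)/114) = 9 + sqrt(1812239)/114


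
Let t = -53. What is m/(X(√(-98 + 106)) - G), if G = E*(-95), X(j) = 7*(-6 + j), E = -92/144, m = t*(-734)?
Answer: -5177544984/13159777 - 705837888*√2/13159777 ≈ -469.29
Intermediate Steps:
m = 38902 (m = -53*(-734) = 38902)
E = -23/36 (E = -92*1/144 = -23/36 ≈ -0.63889)
X(j) = -42 + 7*j
G = 2185/36 (G = -23/36*(-95) = 2185/36 ≈ 60.694)
m/(X(√(-98 + 106)) - G) = 38902/((-42 + 7*√(-98 + 106)) - 1*2185/36) = 38902/((-42 + 7*√8) - 2185/36) = 38902/((-42 + 7*(2*√2)) - 2185/36) = 38902/((-42 + 14*√2) - 2185/36) = 38902/(-3697/36 + 14*√2)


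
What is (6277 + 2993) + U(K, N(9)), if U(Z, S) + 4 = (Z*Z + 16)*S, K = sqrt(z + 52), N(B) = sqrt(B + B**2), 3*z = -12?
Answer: 9266 + 192*sqrt(10) ≈ 9873.2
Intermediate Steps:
z = -4 (z = (1/3)*(-12) = -4)
K = 4*sqrt(3) (K = sqrt(-4 + 52) = sqrt(48) = 4*sqrt(3) ≈ 6.9282)
U(Z, S) = -4 + S*(16 + Z**2) (U(Z, S) = -4 + (Z*Z + 16)*S = -4 + (Z**2 + 16)*S = -4 + (16 + Z**2)*S = -4 + S*(16 + Z**2))
(6277 + 2993) + U(K, N(9)) = (6277 + 2993) + (-4 + 16*sqrt(9*(1 + 9)) + sqrt(9*(1 + 9))*(4*sqrt(3))**2) = 9270 + (-4 + 16*sqrt(9*10) + sqrt(9*10)*48) = 9270 + (-4 + 16*sqrt(90) + sqrt(90)*48) = 9270 + (-4 + 16*(3*sqrt(10)) + (3*sqrt(10))*48) = 9270 + (-4 + 48*sqrt(10) + 144*sqrt(10)) = 9270 + (-4 + 192*sqrt(10)) = 9266 + 192*sqrt(10)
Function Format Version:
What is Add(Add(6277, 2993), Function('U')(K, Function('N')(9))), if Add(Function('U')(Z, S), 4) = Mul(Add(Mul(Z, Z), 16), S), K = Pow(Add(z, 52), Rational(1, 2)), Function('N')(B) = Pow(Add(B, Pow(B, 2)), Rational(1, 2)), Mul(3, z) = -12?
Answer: Add(9266, Mul(192, Pow(10, Rational(1, 2)))) ≈ 9873.2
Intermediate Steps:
z = -4 (z = Mul(Rational(1, 3), -12) = -4)
K = Mul(4, Pow(3, Rational(1, 2))) (K = Pow(Add(-4, 52), Rational(1, 2)) = Pow(48, Rational(1, 2)) = Mul(4, Pow(3, Rational(1, 2))) ≈ 6.9282)
Function('U')(Z, S) = Add(-4, Mul(S, Add(16, Pow(Z, 2)))) (Function('U')(Z, S) = Add(-4, Mul(Add(Mul(Z, Z), 16), S)) = Add(-4, Mul(Add(Pow(Z, 2), 16), S)) = Add(-4, Mul(Add(16, Pow(Z, 2)), S)) = Add(-4, Mul(S, Add(16, Pow(Z, 2)))))
Add(Add(6277, 2993), Function('U')(K, Function('N')(9))) = Add(Add(6277, 2993), Add(-4, Mul(16, Pow(Mul(9, Add(1, 9)), Rational(1, 2))), Mul(Pow(Mul(9, Add(1, 9)), Rational(1, 2)), Pow(Mul(4, Pow(3, Rational(1, 2))), 2)))) = Add(9270, Add(-4, Mul(16, Pow(Mul(9, 10), Rational(1, 2))), Mul(Pow(Mul(9, 10), Rational(1, 2)), 48))) = Add(9270, Add(-4, Mul(16, Pow(90, Rational(1, 2))), Mul(Pow(90, Rational(1, 2)), 48))) = Add(9270, Add(-4, Mul(16, Mul(3, Pow(10, Rational(1, 2)))), Mul(Mul(3, Pow(10, Rational(1, 2))), 48))) = Add(9270, Add(-4, Mul(48, Pow(10, Rational(1, 2))), Mul(144, Pow(10, Rational(1, 2))))) = Add(9270, Add(-4, Mul(192, Pow(10, Rational(1, 2))))) = Add(9266, Mul(192, Pow(10, Rational(1, 2))))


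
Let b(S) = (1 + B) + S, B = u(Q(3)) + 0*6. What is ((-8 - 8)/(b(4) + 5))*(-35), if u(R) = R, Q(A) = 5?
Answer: 112/3 ≈ 37.333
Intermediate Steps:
B = 5 (B = 5 + 0*6 = 5 + 0 = 5)
b(S) = 6 + S (b(S) = (1 + 5) + S = 6 + S)
((-8 - 8)/(b(4) + 5))*(-35) = ((-8 - 8)/((6 + 4) + 5))*(-35) = -16/(10 + 5)*(-35) = -16/15*(-35) = 112/3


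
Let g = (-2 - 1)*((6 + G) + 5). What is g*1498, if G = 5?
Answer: -71904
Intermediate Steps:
g = -48 (g = (-2 - 1)*((6 + 5) + 5) = -3*(11 + 5) = -3*16 = -48)
g*1498 = -48*1498 = -71904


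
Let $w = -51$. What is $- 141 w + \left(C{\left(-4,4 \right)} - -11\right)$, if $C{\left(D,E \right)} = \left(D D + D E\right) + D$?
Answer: $7198$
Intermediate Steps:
$C{\left(D,E \right)} = D + D^{2} + D E$ ($C{\left(D,E \right)} = \left(D^{2} + D E\right) + D = D + D^{2} + D E$)
$- 141 w + \left(C{\left(-4,4 \right)} - -11\right) = \left(-141\right) \left(-51\right) - \left(-11 + 4 \left(1 - 4 + 4\right)\right) = 7191 + \left(\left(-4\right) 1 + 11\right) = 7191 + \left(-4 + 11\right) = 7191 + 7 = 7198$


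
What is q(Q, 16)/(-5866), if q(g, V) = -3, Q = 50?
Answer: 3/5866 ≈ 0.00051142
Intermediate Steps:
q(Q, 16)/(-5866) = -3/(-5866) = -3*(-1/5866) = 3/5866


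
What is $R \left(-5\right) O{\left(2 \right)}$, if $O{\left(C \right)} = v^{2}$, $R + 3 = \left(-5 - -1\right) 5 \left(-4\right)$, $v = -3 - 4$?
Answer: $-18865$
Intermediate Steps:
$v = -7$ ($v = -3 - 4 = -7$)
$R = 77$ ($R = -3 + \left(-5 - -1\right) 5 \left(-4\right) = -3 + \left(-5 + 1\right) 5 \left(-4\right) = -3 + \left(-4\right) 5 \left(-4\right) = -3 - -80 = -3 + 80 = 77$)
$O{\left(C \right)} = 49$ ($O{\left(C \right)} = \left(-7\right)^{2} = 49$)
$R \left(-5\right) O{\left(2 \right)} = 77 \left(-5\right) 49 = \left(-385\right) 49 = -18865$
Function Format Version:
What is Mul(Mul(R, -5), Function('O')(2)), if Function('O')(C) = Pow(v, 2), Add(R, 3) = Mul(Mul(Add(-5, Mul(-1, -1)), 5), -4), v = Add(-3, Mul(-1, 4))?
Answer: -18865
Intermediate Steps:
v = -7 (v = Add(-3, -4) = -7)
R = 77 (R = Add(-3, Mul(Mul(Add(-5, Mul(-1, -1)), 5), -4)) = Add(-3, Mul(Mul(Add(-5, 1), 5), -4)) = Add(-3, Mul(Mul(-4, 5), -4)) = Add(-3, Mul(-20, -4)) = Add(-3, 80) = 77)
Function('O')(C) = 49 (Function('O')(C) = Pow(-7, 2) = 49)
Mul(Mul(R, -5), Function('O')(2)) = Mul(Mul(77, -5), 49) = Mul(-385, 49) = -18865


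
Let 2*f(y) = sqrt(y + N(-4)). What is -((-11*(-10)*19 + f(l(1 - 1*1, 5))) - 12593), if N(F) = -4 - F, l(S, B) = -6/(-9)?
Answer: 10503 - sqrt(6)/6 ≈ 10503.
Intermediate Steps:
l(S, B) = 2/3 (l(S, B) = -6*(-1/9) = 2/3)
f(y) = sqrt(y)/2 (f(y) = sqrt(y + (-4 - 1*(-4)))/2 = sqrt(y + (-4 + 4))/2 = sqrt(y + 0)/2 = sqrt(y)/2)
-((-11*(-10)*19 + f(l(1 - 1*1, 5))) - 12593) = -((-11*(-10)*19 + sqrt(2/3)/2) - 12593) = -((110*19 + (sqrt(6)/3)/2) - 12593) = -((2090 + sqrt(6)/6) - 12593) = -(-10503 + sqrt(6)/6) = 10503 - sqrt(6)/6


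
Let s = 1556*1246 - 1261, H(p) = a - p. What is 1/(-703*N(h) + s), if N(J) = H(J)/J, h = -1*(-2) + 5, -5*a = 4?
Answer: 35/67840442 ≈ 5.1592e-7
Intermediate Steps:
a = -⅘ (a = -⅕*4 = -⅘ ≈ -0.80000)
H(p) = -⅘ - p
s = 1937515 (s = 1938776 - 1261 = 1937515)
h = 7 (h = 2 + 5 = 7)
N(J) = (-⅘ - J)/J
1/(-703*N(h) + s) = 1/(-703*(-⅘ - 1*7)/7 + 1937515) = 1/(-703*(-⅘ - 7)/7 + 1937515) = 1/(-703*(-39)/(7*5) + 1937515) = 1/(-703*(-39/35) + 1937515) = 1/(27417/35 + 1937515) = 1/(67840442/35) = 35/67840442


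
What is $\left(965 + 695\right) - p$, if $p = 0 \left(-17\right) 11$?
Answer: $1660$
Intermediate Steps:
$p = 0$ ($p = 0 \cdot 11 = 0$)
$\left(965 + 695\right) - p = \left(965 + 695\right) - 0 = 1660 + 0 = 1660$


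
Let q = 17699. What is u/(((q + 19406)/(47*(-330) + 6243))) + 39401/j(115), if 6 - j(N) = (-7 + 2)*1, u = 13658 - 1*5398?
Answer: 123994897/81631 ≈ 1519.0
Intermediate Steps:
u = 8260 (u = 13658 - 5398 = 8260)
j(N) = 11 (j(N) = 6 - (-7 + 2) = 6 - (-5) = 6 - 1*(-5) = 6 + 5 = 11)
u/(((q + 19406)/(47*(-330) + 6243))) + 39401/j(115) = 8260/(((17699 + 19406)/(47*(-330) + 6243))) + 39401/11 = 8260/((37105/(-15510 + 6243))) + 39401*(1/11) = 8260/((37105/(-9267))) + 39401/11 = 8260/((37105*(-1/9267))) + 39401/11 = 8260/(-37105/9267) + 39401/11 = 8260*(-9267/37105) + 39401/11 = -15309084/7421 + 39401/11 = 123994897/81631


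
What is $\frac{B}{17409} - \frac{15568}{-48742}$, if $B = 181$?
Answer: $\frac{139922807}{424274739} \approx 0.32979$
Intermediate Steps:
$\frac{B}{17409} - \frac{15568}{-48742} = \frac{181}{17409} - \frac{15568}{-48742} = 181 \cdot \frac{1}{17409} - - \frac{7784}{24371} = \frac{181}{17409} + \frac{7784}{24371} = \frac{139922807}{424274739}$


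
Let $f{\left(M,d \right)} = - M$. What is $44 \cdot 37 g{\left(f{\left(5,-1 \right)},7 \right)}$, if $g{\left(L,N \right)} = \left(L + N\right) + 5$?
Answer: $11396$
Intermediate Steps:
$g{\left(L,N \right)} = 5 + L + N$
$44 \cdot 37 g{\left(f{\left(5,-1 \right)},7 \right)} = 44 \cdot 37 \left(5 - 5 + 7\right) = 1628 \left(5 - 5 + 7\right) = 1628 \cdot 7 = 11396$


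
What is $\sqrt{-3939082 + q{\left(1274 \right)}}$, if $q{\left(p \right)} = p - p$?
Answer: $i \sqrt{3939082} \approx 1984.7 i$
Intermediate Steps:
$q{\left(p \right)} = 0$
$\sqrt{-3939082 + q{\left(1274 \right)}} = \sqrt{-3939082 + 0} = \sqrt{-3939082} = i \sqrt{3939082}$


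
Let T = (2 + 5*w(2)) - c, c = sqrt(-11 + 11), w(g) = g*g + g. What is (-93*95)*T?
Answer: -282720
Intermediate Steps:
w(g) = g + g**2 (w(g) = g**2 + g = g + g**2)
c = 0 (c = sqrt(0) = 0)
T = 32 (T = (2 + 5*(2*(1 + 2))) - 1*0 = (2 + 5*(2*3)) + 0 = (2 + 5*6) + 0 = (2 + 30) + 0 = 32 + 0 = 32)
(-93*95)*T = -93*95*32 = -8835*32 = -282720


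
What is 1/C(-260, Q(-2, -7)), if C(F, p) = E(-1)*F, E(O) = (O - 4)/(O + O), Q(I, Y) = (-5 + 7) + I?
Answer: -1/650 ≈ -0.0015385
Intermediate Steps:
Q(I, Y) = 2 + I
E(O) = (-4 + O)/(2*O) (E(O) = (-4 + O)/((2*O)) = (-4 + O)*(1/(2*O)) = (-4 + O)/(2*O))
C(F, p) = 5*F/2 (C(F, p) = ((½)*(-4 - 1)/(-1))*F = ((½)*(-1)*(-5))*F = 5*F/2)
1/C(-260, Q(-2, -7)) = 1/((5/2)*(-260)) = 1/(-650) = -1/650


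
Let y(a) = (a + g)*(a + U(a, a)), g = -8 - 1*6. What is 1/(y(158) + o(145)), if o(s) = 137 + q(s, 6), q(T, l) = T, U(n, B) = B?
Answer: 1/45786 ≈ 2.1841e-5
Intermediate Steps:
g = -14 (g = -8 - 6 = -14)
o(s) = 137 + s
y(a) = 2*a*(-14 + a) (y(a) = (a - 14)*(a + a) = (-14 + a)*(2*a) = 2*a*(-14 + a))
1/(y(158) + o(145)) = 1/(2*158*(-14 + 158) + (137 + 145)) = 1/(2*158*144 + 282) = 1/(45504 + 282) = 1/45786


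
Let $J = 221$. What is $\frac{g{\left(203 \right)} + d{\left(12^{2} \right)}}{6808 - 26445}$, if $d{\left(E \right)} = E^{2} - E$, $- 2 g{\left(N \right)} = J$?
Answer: $- \frac{40963}{39274} \approx -1.043$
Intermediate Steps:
$g{\left(N \right)} = - \frac{221}{2}$ ($g{\left(N \right)} = \left(- \frac{1}{2}\right) 221 = - \frac{221}{2}$)
$\frac{g{\left(203 \right)} + d{\left(12^{2} \right)}}{6808 - 26445} = \frac{- \frac{221}{2} + 12^{2} \left(-1 + 12^{2}\right)}{6808 - 26445} = \frac{- \frac{221}{2} + 144 \left(-1 + 144\right)}{-19637} = \left(- \frac{221}{2} + 144 \cdot 143\right) \left(- \frac{1}{19637}\right) = \left(- \frac{221}{2} + 20592\right) \left(- \frac{1}{19637}\right) = \frac{40963}{2} \left(- \frac{1}{19637}\right) = - \frac{40963}{39274}$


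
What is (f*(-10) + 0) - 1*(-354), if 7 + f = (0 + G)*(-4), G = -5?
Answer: 224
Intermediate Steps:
f = 13 (f = -7 + (0 - 5)*(-4) = -7 - 5*(-4) = -7 + 20 = 13)
(f*(-10) + 0) - 1*(-354) = (13*(-10) + 0) - 1*(-354) = (-130 + 0) + 354 = -130 + 354 = 224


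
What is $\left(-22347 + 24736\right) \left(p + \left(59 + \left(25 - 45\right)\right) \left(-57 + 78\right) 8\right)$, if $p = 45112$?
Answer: $123425296$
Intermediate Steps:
$\left(-22347 + 24736\right) \left(p + \left(59 + \left(25 - 45\right)\right) \left(-57 + 78\right) 8\right) = \left(-22347 + 24736\right) \left(45112 + \left(59 + \left(25 - 45\right)\right) \left(-57 + 78\right) 8\right) = 2389 \left(45112 + \left(59 + \left(25 - 45\right)\right) 21 \cdot 8\right) = 2389 \left(45112 + \left(59 - 20\right) 21 \cdot 8\right) = 2389 \left(45112 + 39 \cdot 21 \cdot 8\right) = 2389 \left(45112 + 819 \cdot 8\right) = 2389 \left(45112 + 6552\right) = 2389 \cdot 51664 = 123425296$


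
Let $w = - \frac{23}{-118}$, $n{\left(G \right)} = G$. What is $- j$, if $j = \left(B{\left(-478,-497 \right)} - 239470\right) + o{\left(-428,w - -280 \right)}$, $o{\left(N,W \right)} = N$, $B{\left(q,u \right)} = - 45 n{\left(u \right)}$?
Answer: $217533$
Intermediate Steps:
$B{\left(q,u \right)} = - 45 u$
$w = \frac{23}{118}$ ($w = \left(-23\right) \left(- \frac{1}{118}\right) = \frac{23}{118} \approx 0.19492$)
$j = -217533$ ($j = \left(\left(-45\right) \left(-497\right) - 239470\right) - 428 = \left(22365 - 239470\right) - 428 = -217105 - 428 = -217533$)
$- j = \left(-1\right) \left(-217533\right) = 217533$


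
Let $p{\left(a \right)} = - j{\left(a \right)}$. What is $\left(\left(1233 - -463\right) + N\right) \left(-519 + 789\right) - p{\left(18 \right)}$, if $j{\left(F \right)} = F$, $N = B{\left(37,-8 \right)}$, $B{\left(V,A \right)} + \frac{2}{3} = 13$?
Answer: $461268$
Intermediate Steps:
$B{\left(V,A \right)} = \frac{37}{3}$ ($B{\left(V,A \right)} = - \frac{2}{3} + 13 = \frac{37}{3}$)
$N = \frac{37}{3} \approx 12.333$
$p{\left(a \right)} = - a$
$\left(\left(1233 - -463\right) + N\right) \left(-519 + 789\right) - p{\left(18 \right)} = \left(\left(1233 - -463\right) + \frac{37}{3}\right) \left(-519 + 789\right) - \left(-1\right) 18 = \left(\left(1233 + 463\right) + \frac{37}{3}\right) 270 - -18 = \left(1696 + \frac{37}{3}\right) 270 + 18 = \frac{5125}{3} \cdot 270 + 18 = 461250 + 18 = 461268$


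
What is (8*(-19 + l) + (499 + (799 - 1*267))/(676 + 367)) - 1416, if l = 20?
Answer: -1467513/1043 ≈ -1407.0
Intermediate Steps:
(8*(-19 + l) + (499 + (799 - 1*267))/(676 + 367)) - 1416 = (8*(-19 + 20) + (499 + (799 - 1*267))/(676 + 367)) - 1416 = (8*1 + (499 + (799 - 267))/1043) - 1416 = (8 + (499 + 532)*(1/1043)) - 1416 = (8 + 1031*(1/1043)) - 1416 = (8 + 1031/1043) - 1416 = 9375/1043 - 1416 = -1467513/1043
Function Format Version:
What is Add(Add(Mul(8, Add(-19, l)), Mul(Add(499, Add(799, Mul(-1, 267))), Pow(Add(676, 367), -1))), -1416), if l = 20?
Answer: Rational(-1467513, 1043) ≈ -1407.0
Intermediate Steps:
Add(Add(Mul(8, Add(-19, l)), Mul(Add(499, Add(799, Mul(-1, 267))), Pow(Add(676, 367), -1))), -1416) = Add(Add(Mul(8, Add(-19, 20)), Mul(Add(499, Add(799, Mul(-1, 267))), Pow(Add(676, 367), -1))), -1416) = Add(Add(Mul(8, 1), Mul(Add(499, Add(799, -267)), Pow(1043, -1))), -1416) = Add(Add(8, Mul(Add(499, 532), Rational(1, 1043))), -1416) = Add(Add(8, Mul(1031, Rational(1, 1043))), -1416) = Add(Add(8, Rational(1031, 1043)), -1416) = Add(Rational(9375, 1043), -1416) = Rational(-1467513, 1043)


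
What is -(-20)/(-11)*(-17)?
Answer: 340/11 ≈ 30.909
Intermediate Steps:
-(-20)/(-11)*(-17) = -(-20)*(-1)/11*(-17) = -10*2/11*(-17) = -20/11*(-17) = 340/11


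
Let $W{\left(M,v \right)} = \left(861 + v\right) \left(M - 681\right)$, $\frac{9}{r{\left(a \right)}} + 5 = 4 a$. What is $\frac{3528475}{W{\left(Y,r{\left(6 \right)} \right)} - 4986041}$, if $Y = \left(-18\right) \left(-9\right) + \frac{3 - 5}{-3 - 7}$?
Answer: $- \frac{335205125}{516132487} \approx -0.64946$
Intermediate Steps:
$r{\left(a \right)} = \frac{9}{-5 + 4 a}$
$Y = \frac{811}{5}$ ($Y = 162 - \frac{2}{-10} = 162 - - \frac{1}{5} = 162 + \frac{1}{5} = \frac{811}{5} \approx 162.2$)
$W{\left(M,v \right)} = \left(-681 + M\right) \left(861 + v\right)$ ($W{\left(M,v \right)} = \left(861 + v\right) \left(-681 + M\right) = \left(-681 + M\right) \left(861 + v\right)$)
$\frac{3528475}{W{\left(Y,r{\left(6 \right)} \right)} - 4986041} = \frac{3528475}{\left(-586341 - 681 \frac{9}{-5 + 4 \cdot 6} + 861 \cdot \frac{811}{5} + \frac{811 \frac{9}{-5 + 4 \cdot 6}}{5}\right) - 4986041} = \frac{3528475}{\left(-586341 - 681 \frac{9}{-5 + 24} + \frac{698271}{5} + \frac{811 \frac{9}{-5 + 24}}{5}\right) - 4986041} = \frac{3528475}{\left(-586341 - 681 \cdot \frac{9}{19} + \frac{698271}{5} + \frac{811 \cdot \frac{9}{19}}{5}\right) - 4986041} = \frac{3528475}{\left(-586341 - 681 \cdot 9 \cdot \frac{1}{19} + \frac{698271}{5} + \frac{811 \cdot 9 \cdot \frac{1}{19}}{5}\right) - 4986041} = \frac{3528475}{\left(-586341 - \frac{6129}{19} + \frac{698271}{5} + \frac{811}{5} \cdot \frac{9}{19}\right) - 4986041} = \frac{3528475}{\left(-586341 - \frac{6129}{19} + \frac{698271}{5} + \frac{7299}{95}\right) - 4986041} = \frac{3528475}{- \frac{42458592}{95} - 4986041} = \frac{3528475}{- \frac{516132487}{95}} = 3528475 \left(- \frac{95}{516132487}\right) = - \frac{335205125}{516132487}$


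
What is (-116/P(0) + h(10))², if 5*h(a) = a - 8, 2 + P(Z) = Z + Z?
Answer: 85264/25 ≈ 3410.6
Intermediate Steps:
P(Z) = -2 + 2*Z (P(Z) = -2 + (Z + Z) = -2 + 2*Z)
h(a) = -8/5 + a/5 (h(a) = (a - 8)/5 = (-8 + a)/5 = -8/5 + a/5)
(-116/P(0) + h(10))² = (-116/(-2 + 2*0) + (-8/5 + (⅕)*10))² = (-116/(-2 + 0) + (-8/5 + 2))² = (-116/(-2) + ⅖)² = (-116*(-1)/2 + ⅖)² = (-1*(-58) + ⅖)² = (58 + ⅖)² = (292/5)² = 85264/25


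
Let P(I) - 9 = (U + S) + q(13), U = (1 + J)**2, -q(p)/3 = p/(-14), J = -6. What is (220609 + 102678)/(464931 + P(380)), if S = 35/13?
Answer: 58838234/84624627 ≈ 0.69528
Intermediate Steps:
q(p) = 3*p/14 (q(p) = -3*p/(-14) = -3*p*(-1)/14 = -(-3)*p/14 = 3*p/14)
U = 25 (U = (1 - 6)**2 = (-5)**2 = 25)
S = 35/13 (S = 35*(1/13) = 35/13 ≈ 2.6923)
P(I) = 7185/182 (P(I) = 9 + ((25 + 35/13) + (3/14)*13) = 9 + (360/13 + 39/14) = 9 + 5547/182 = 7185/182)
(220609 + 102678)/(464931 + P(380)) = (220609 + 102678)/(464931 + 7185/182) = 323287/(84624627/182) = 323287*(182/84624627) = 58838234/84624627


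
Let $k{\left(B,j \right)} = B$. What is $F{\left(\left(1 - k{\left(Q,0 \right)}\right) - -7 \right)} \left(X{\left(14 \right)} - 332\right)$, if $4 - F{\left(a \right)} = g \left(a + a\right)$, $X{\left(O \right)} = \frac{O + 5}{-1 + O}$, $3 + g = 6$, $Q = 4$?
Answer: $\frac{85940}{13} \approx 6610.8$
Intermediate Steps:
$g = 3$ ($g = -3 + 6 = 3$)
$X{\left(O \right)} = \frac{5 + O}{-1 + O}$
$F{\left(a \right)} = 4 - 6 a$ ($F{\left(a \right)} = 4 - 3 \left(a + a\right) = 4 - 3 \cdot 2 a = 4 - 6 a$)
$F{\left(\left(1 - k{\left(Q,0 \right)}\right) - -7 \right)} \left(X{\left(14 \right)} - 332\right) = \left(4 - 6 \left(\left(1 - 4\right) - -7\right)\right) \left(\frac{5 + 14}{-1 + 14} - 332\right) = \left(4 - 6 \left(\left(1 - 4\right) + 7\right)\right) \left(\frac{1}{13} \cdot 19 - 332\right) = \left(4 - 6 \left(-3 + 7\right)\right) \left(\frac{1}{13} \cdot 19 - 332\right) = \left(4 - 24\right) \left(\frac{19}{13} - 332\right) = \left(4 - 24\right) \left(- \frac{4297}{13}\right) = \left(-20\right) \left(- \frac{4297}{13}\right) = \frac{85940}{13}$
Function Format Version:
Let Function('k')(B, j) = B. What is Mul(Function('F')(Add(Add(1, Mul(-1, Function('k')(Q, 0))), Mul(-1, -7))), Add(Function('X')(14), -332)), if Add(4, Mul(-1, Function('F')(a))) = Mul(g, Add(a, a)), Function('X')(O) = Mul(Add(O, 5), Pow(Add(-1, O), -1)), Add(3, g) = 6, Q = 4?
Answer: Rational(85940, 13) ≈ 6610.8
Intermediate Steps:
g = 3 (g = Add(-3, 6) = 3)
Function('X')(O) = Mul(Pow(Add(-1, O), -1), Add(5, O)) (Function('X')(O) = Mul(Add(5, O), Pow(Add(-1, O), -1)) = Mul(Pow(Add(-1, O), -1), Add(5, O)))
Function('F')(a) = Add(4, Mul(-6, a)) (Function('F')(a) = Add(4, Mul(-1, Mul(3, Add(a, a)))) = Add(4, Mul(-1, Mul(3, Mul(2, a)))) = Add(4, Mul(-1, Mul(6, a))) = Add(4, Mul(-6, a)))
Mul(Function('F')(Add(Add(1, Mul(-1, Function('k')(Q, 0))), Mul(-1, -7))), Add(Function('X')(14), -332)) = Mul(Add(4, Mul(-6, Add(Add(1, Mul(-1, 4)), Mul(-1, -7)))), Add(Mul(Pow(Add(-1, 14), -1), Add(5, 14)), -332)) = Mul(Add(4, Mul(-6, Add(Add(1, -4), 7))), Add(Mul(Pow(13, -1), 19), -332)) = Mul(Add(4, Mul(-6, Add(-3, 7))), Add(Mul(Rational(1, 13), 19), -332)) = Mul(Add(4, Mul(-6, 4)), Add(Rational(19, 13), -332)) = Mul(Add(4, -24), Rational(-4297, 13)) = Mul(-20, Rational(-4297, 13)) = Rational(85940, 13)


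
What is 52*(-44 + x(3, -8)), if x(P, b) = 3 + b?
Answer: -2548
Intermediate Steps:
52*(-44 + x(3, -8)) = 52*(-44 + (3 - 8)) = 52*(-44 - 5) = 52*(-49) = -2548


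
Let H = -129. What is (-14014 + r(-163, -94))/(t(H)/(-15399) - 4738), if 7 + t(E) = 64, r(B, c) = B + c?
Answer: 73253043/24320173 ≈ 3.0120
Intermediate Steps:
t(E) = 57 (t(E) = -7 + 64 = 57)
(-14014 + r(-163, -94))/(t(H)/(-15399) - 4738) = (-14014 + (-163 - 94))/(57/(-15399) - 4738) = (-14014 - 257)/(57*(-1/15399) - 4738) = -14271/(-19/5133 - 4738) = -14271/(-24320173/5133) = -14271*(-5133/24320173) = 73253043/24320173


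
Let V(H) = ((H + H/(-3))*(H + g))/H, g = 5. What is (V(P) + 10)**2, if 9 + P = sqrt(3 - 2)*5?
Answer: 1024/9 ≈ 113.78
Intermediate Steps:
P = -4 (P = -9 + sqrt(3 - 2)*5 = -9 + sqrt(1)*5 = -9 + 1*5 = -9 + 5 = -4)
V(H) = 10/3 + 2*H/3 (V(H) = ((H + H/(-3))*(H + 5))/H = ((H + H*(-1/3))*(5 + H))/H = ((H - H/3)*(5 + H))/H = ((2*H/3)*(5 + H))/H = (2*H*(5 + H)/3)/H = 10/3 + 2*H/3)
(V(P) + 10)**2 = ((10/3 + (2/3)*(-4)) + 10)**2 = ((10/3 - 8/3) + 10)**2 = (2/3 + 10)**2 = (32/3)**2 = 1024/9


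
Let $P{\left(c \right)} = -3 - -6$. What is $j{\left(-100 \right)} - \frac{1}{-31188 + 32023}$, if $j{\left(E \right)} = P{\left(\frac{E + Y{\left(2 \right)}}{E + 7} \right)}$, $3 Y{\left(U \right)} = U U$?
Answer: $\frac{2504}{835} \approx 2.9988$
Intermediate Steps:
$Y{\left(U \right)} = \frac{U^{2}}{3}$ ($Y{\left(U \right)} = \frac{U U}{3} = \frac{U^{2}}{3}$)
$P{\left(c \right)} = 3$ ($P{\left(c \right)} = -3 + 6 = 3$)
$j{\left(E \right)} = 3$
$j{\left(-100 \right)} - \frac{1}{-31188 + 32023} = 3 - \frac{1}{-31188 + 32023} = 3 - \frac{1}{835} = \frac{2504}{835}$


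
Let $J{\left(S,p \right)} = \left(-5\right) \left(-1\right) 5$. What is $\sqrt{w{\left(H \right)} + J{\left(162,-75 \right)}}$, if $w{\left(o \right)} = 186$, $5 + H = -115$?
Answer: $\sqrt{211} \approx 14.526$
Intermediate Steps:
$H = -120$ ($H = -5 - 115 = -120$)
$J{\left(S,p \right)} = 25$ ($J{\left(S,p \right)} = 5 \cdot 5 = 25$)
$\sqrt{w{\left(H \right)} + J{\left(162,-75 \right)}} = \sqrt{186 + 25} = \sqrt{211}$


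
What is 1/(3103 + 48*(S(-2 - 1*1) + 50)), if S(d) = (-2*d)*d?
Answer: 1/4639 ≈ 0.00021556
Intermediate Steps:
S(d) = -2*d²
1/(3103 + 48*(S(-2 - 1*1) + 50)) = 1/(3103 + 48*(-2*(-2 - 1*1)² + 50)) = 1/(3103 + 48*(-2*(-2 - 1)² + 50)) = 1/(3103 + 48*(-2*(-3)² + 50)) = 1/(3103 + 48*(-2*9 + 50)) = 1/(3103 + 48*(-18 + 50)) = 1/(3103 + 48*32) = 1/(3103 + 1536) = 1/4639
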